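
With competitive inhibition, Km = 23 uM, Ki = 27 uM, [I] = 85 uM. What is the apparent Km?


Km_app = Km * (1 + [I]/Ki)
Km_app = 23 * (1 + 85/27)
Km_app = 95.4074 uM

95.4074 uM


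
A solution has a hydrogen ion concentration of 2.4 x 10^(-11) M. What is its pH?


pH = -log10([H+])
pH = -log10(2.4 x 10^(-11))
pH = 10.6198

10.6198


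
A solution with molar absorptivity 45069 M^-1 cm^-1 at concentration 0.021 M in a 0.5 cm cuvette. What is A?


A = epsilon * c * l
A = 45069 * 0.021 * 0.5
A = 473.2245

473.2245


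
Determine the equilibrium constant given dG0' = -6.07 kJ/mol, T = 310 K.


Keq = exp(-dG0 * 1000 / (R * T))
Keq = exp(-(-6.07) * 1000 / (8.314 * 310))
Keq = 10.5396

10.5396


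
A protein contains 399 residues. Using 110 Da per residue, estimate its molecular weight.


MW = n_residues * 110 Da
MW = 399 * 110
MW = 43890 Da

43890 Da


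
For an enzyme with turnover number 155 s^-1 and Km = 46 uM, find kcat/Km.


Catalytic efficiency = kcat / Km
= 155 / 46
= 3.3696 uM^-1*s^-1

3.3696 uM^-1*s^-1


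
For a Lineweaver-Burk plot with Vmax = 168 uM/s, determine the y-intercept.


y-intercept = 1/Vmax
= 1/168
= 0.006 s/uM

0.006 s/uM


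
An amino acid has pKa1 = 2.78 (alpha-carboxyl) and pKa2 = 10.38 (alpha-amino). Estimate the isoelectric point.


pI = (pKa1 + pKa2) / 2
pI = (2.78 + 10.38) / 2
pI = 6.58

6.58


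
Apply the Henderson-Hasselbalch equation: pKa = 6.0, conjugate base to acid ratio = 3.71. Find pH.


pH = pKa + log10([A-]/[HA])
pH = 6.0 + log10(3.71)
pH = 6.5694

6.5694


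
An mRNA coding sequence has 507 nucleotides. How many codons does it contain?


codons = nucleotides / 3
codons = 507 / 3 = 169

169


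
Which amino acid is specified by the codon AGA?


Standard genetic code lookup.
Codon AGA -> Arg

Arg


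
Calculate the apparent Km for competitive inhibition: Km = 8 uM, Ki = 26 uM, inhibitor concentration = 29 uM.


Km_app = Km * (1 + [I]/Ki)
Km_app = 8 * (1 + 29/26)
Km_app = 16.9231 uM

16.9231 uM


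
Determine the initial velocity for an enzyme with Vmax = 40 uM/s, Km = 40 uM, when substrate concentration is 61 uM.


v = Vmax * [S] / (Km + [S])
v = 40 * 61 / (40 + 61)
v = 24.1584 uM/s

24.1584 uM/s


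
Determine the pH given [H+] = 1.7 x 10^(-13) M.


pH = -log10([H+])
pH = -log10(1.7 x 10^(-13))
pH = 12.7696

12.7696


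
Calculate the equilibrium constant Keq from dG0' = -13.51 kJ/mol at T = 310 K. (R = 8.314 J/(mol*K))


Keq = exp(-dG0 * 1000 / (R * T))
Keq = exp(-(-13.51) * 1000 / (8.314 * 310))
Keq = 189.0173

189.0173


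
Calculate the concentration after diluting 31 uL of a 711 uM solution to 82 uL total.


C2 = C1 * V1 / V2
C2 = 711 * 31 / 82
C2 = 268.7927 uM

268.7927 uM


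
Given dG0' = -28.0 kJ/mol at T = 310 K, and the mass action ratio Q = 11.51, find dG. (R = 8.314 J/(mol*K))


dG = dG0' + RT * ln(Q) / 1000
dG = -28.0 + 8.314 * 310 * ln(11.51) / 1000
dG = -21.703 kJ/mol

-21.703 kJ/mol


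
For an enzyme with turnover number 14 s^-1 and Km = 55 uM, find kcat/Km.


Catalytic efficiency = kcat / Km
= 14 / 55
= 0.2545 uM^-1*s^-1

0.2545 uM^-1*s^-1


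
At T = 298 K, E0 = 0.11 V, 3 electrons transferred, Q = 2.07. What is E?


E = E0 - (RT/nF) * ln(Q)
E = 0.11 - (8.314 * 298 / (3 * 96485)) * ln(2.07)
E = 0.1038 V

0.1038 V


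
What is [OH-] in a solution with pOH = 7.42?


[OH-] = 10^(-pOH)
[OH-] = 10^(-7.42)
[OH-] = 3.802e-08 M

3.802e-08 M


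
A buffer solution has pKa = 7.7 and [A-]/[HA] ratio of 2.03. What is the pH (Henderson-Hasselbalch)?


pH = pKa + log10([A-]/[HA])
pH = 7.7 + log10(2.03)
pH = 8.0075

8.0075


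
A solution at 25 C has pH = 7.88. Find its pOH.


pOH = 14 - pH
pOH = 14 - 7.88
pOH = 6.12

6.12


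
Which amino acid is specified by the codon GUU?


Standard genetic code lookup.
Codon GUU -> Val

Val


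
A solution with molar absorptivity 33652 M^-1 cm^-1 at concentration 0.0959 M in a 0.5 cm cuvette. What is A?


A = epsilon * c * l
A = 33652 * 0.0959 * 0.5
A = 1613.6134

1613.6134


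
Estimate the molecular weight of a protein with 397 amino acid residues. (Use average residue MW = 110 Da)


MW = n_residues * 110 Da
MW = 397 * 110
MW = 43670 Da

43670 Da


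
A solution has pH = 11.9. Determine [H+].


[H+] = 10^(-pH)
[H+] = 10^(-11.9)
[H+] = 1.259e-12 M

1.259e-12 M


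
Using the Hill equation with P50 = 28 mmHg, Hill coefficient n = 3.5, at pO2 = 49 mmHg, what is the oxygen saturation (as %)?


Y = pO2^n / (P50^n + pO2^n)
Y = 49^3.5 / (28^3.5 + 49^3.5)
Y = 87.64%

87.64%


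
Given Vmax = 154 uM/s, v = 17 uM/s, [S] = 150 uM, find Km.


Km = [S] * (Vmax - v) / v
Km = 150 * (154 - 17) / 17
Km = 1208.8235 uM

1208.8235 uM


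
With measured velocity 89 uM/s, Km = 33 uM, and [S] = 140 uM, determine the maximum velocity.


Vmax = v * (Km + [S]) / [S]
Vmax = 89 * (33 + 140) / 140
Vmax = 109.9786 uM/s

109.9786 uM/s


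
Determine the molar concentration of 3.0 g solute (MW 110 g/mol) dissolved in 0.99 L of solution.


C = (mass / MW) / volume
C = (3.0 / 110) / 0.99
C = 0.0275 M

0.0275 M


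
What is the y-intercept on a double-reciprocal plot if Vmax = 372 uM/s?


y-intercept = 1/Vmax
= 1/372
= 0.0027 s/uM

0.0027 s/uM


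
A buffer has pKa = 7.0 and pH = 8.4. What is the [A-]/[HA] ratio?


[A-]/[HA] = 10^(pH - pKa)
= 10^(8.4 - 7.0)
= 25.1189

25.1189


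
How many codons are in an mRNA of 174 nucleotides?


codons = nucleotides / 3
codons = 174 / 3 = 58

58


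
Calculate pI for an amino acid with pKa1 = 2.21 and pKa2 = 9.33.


pI = (pKa1 + pKa2) / 2
pI = (2.21 + 9.33) / 2
pI = 5.77

5.77


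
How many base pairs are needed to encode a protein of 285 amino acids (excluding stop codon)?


Each amino acid = 1 codon = 3 bp
bp = 285 * 3 = 855 bp

855 bp


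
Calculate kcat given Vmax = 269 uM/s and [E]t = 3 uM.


kcat = Vmax / [E]t
kcat = 269 / 3
kcat = 89.6667 s^-1

89.6667 s^-1


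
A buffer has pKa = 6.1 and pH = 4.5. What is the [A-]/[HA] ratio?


[A-]/[HA] = 10^(pH - pKa)
= 10^(4.5 - 6.1)
= 0.0251

0.0251


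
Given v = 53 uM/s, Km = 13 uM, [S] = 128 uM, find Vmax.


Vmax = v * (Km + [S]) / [S]
Vmax = 53 * (13 + 128) / 128
Vmax = 58.3828 uM/s

58.3828 uM/s


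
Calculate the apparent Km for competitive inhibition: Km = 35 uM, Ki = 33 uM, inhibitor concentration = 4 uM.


Km_app = Km * (1 + [I]/Ki)
Km_app = 35 * (1 + 4/33)
Km_app = 39.2424 uM

39.2424 uM


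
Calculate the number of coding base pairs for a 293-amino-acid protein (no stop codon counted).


Each amino acid = 1 codon = 3 bp
bp = 293 * 3 = 879 bp

879 bp


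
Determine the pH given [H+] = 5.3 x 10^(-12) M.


pH = -log10([H+])
pH = -log10(5.3 x 10^(-12))
pH = 11.2757

11.2757


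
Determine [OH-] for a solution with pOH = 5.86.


[OH-] = 10^(-pOH)
[OH-] = 10^(-5.86)
[OH-] = 1.380e-06 M

1.380e-06 M


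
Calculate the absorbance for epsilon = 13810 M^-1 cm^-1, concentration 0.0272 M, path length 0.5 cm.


A = epsilon * c * l
A = 13810 * 0.0272 * 0.5
A = 187.816

187.816


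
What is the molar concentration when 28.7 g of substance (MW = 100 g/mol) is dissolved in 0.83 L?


C = (mass / MW) / volume
C = (28.7 / 100) / 0.83
C = 0.3458 M

0.3458 M


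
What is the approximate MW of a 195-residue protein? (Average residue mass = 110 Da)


MW = n_residues * 110 Da
MW = 195 * 110
MW = 21450 Da

21450 Da


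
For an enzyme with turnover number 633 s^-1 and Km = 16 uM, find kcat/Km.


Catalytic efficiency = kcat / Km
= 633 / 16
= 39.5625 uM^-1*s^-1

39.5625 uM^-1*s^-1


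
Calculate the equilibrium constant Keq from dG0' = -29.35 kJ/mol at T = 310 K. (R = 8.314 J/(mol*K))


Keq = exp(-dG0 * 1000 / (R * T))
Keq = exp(-(-29.35) * 1000 / (8.314 * 310))
Keq = 88230.6608

88230.6608


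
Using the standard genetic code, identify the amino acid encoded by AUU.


Standard genetic code lookup.
Codon AUU -> Ile

Ile


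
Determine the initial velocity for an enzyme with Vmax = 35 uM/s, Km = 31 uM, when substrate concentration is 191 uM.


v = Vmax * [S] / (Km + [S])
v = 35 * 191 / (31 + 191)
v = 30.1126 uM/s

30.1126 uM/s


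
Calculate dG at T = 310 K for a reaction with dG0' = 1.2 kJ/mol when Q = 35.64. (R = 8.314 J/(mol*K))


dG = dG0' + RT * ln(Q) / 1000
dG = 1.2 + 8.314 * 310 * ln(35.64) / 1000
dG = 10.41 kJ/mol

10.41 kJ/mol


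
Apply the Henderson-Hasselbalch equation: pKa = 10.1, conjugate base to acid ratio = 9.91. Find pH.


pH = pKa + log10([A-]/[HA])
pH = 10.1 + log10(9.91)
pH = 11.0961

11.0961


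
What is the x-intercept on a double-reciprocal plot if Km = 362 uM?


x-intercept = -1/Km
= -1/362
= -0.0028 1/uM

-0.0028 1/uM


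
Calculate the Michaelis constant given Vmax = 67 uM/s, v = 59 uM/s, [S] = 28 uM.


Km = [S] * (Vmax - v) / v
Km = 28 * (67 - 59) / 59
Km = 3.7966 uM

3.7966 uM


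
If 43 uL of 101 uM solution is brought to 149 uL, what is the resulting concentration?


C2 = C1 * V1 / V2
C2 = 101 * 43 / 149
C2 = 29.1477 uM

29.1477 uM


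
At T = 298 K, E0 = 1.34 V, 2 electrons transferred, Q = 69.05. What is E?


E = E0 - (RT/nF) * ln(Q)
E = 1.34 - (8.314 * 298 / (2 * 96485)) * ln(69.05)
E = 1.2856 V

1.2856 V


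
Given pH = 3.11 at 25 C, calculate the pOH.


pOH = 14 - pH
pOH = 14 - 3.11
pOH = 10.89

10.89


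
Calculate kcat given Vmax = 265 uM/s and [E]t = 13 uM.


kcat = Vmax / [E]t
kcat = 265 / 13
kcat = 20.3846 s^-1

20.3846 s^-1


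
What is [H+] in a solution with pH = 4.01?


[H+] = 10^(-pH)
[H+] = 10^(-4.01)
[H+] = 9.772e-05 M

9.772e-05 M


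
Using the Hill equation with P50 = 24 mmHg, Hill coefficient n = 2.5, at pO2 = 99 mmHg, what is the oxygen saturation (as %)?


Y = pO2^n / (P50^n + pO2^n)
Y = 99^2.5 / (24^2.5 + 99^2.5)
Y = 97.19%

97.19%


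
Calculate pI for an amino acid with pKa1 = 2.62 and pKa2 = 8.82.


pI = (pKa1 + pKa2) / 2
pI = (2.62 + 8.82) / 2
pI = 5.72

5.72


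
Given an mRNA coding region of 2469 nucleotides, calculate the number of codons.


codons = nucleotides / 3
codons = 2469 / 3 = 823

823


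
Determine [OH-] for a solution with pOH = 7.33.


[OH-] = 10^(-pOH)
[OH-] = 10^(-7.33)
[OH-] = 4.677e-08 M

4.677e-08 M


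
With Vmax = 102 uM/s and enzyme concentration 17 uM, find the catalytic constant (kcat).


kcat = Vmax / [E]t
kcat = 102 / 17
kcat = 6.0 s^-1

6.0 s^-1


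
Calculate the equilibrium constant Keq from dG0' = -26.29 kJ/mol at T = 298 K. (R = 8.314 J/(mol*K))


Keq = exp(-dG0 * 1000 / (R * T))
Keq = exp(-(-26.29) * 1000 / (8.314 * 298))
Keq = 40586.6776

40586.6776


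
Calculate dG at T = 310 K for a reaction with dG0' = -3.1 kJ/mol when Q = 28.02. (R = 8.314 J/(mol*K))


dG = dG0' + RT * ln(Q) / 1000
dG = -3.1 + 8.314 * 310 * ln(28.02) / 1000
dG = 5.4901 kJ/mol

5.4901 kJ/mol


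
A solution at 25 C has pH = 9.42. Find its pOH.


pOH = 14 - pH
pOH = 14 - 9.42
pOH = 4.58

4.58


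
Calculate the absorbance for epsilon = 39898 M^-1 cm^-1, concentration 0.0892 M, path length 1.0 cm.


A = epsilon * c * l
A = 39898 * 0.0892 * 1.0
A = 3558.9016

3558.9016


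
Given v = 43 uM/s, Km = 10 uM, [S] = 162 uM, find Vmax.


Vmax = v * (Km + [S]) / [S]
Vmax = 43 * (10 + 162) / 162
Vmax = 45.6543 uM/s

45.6543 uM/s


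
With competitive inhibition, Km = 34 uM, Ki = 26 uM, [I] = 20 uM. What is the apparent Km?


Km_app = Km * (1 + [I]/Ki)
Km_app = 34 * (1 + 20/26)
Km_app = 60.1538 uM

60.1538 uM


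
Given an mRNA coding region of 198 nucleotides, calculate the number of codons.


codons = nucleotides / 3
codons = 198 / 3 = 66

66


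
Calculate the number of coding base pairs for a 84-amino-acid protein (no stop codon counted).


Each amino acid = 1 codon = 3 bp
bp = 84 * 3 = 252 bp

252 bp


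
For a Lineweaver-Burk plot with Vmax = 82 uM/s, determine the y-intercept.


y-intercept = 1/Vmax
= 1/82
= 0.0122 s/uM

0.0122 s/uM


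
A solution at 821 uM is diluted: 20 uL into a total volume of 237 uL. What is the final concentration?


C2 = C1 * V1 / V2
C2 = 821 * 20 / 237
C2 = 69.2827 uM

69.2827 uM


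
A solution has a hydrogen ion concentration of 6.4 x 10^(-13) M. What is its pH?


pH = -log10([H+])
pH = -log10(6.4 x 10^(-13))
pH = 12.1938

12.1938


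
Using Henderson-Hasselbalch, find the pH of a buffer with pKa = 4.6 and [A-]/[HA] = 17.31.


pH = pKa + log10([A-]/[HA])
pH = 4.6 + log10(17.31)
pH = 5.8383

5.8383


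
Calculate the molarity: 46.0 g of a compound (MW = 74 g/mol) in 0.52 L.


C = (mass / MW) / volume
C = (46.0 / 74) / 0.52
C = 1.1954 M

1.1954 M


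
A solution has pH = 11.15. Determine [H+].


[H+] = 10^(-pH)
[H+] = 10^(-11.15)
[H+] = 7.079e-12 M

7.079e-12 M


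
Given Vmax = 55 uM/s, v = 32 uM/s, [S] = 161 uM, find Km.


Km = [S] * (Vmax - v) / v
Km = 161 * (55 - 32) / 32
Km = 115.7188 uM

115.7188 uM


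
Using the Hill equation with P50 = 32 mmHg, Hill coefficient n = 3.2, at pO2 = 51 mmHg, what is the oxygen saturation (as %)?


Y = pO2^n / (P50^n + pO2^n)
Y = 51^3.2 / (32^3.2 + 51^3.2)
Y = 81.63%

81.63%


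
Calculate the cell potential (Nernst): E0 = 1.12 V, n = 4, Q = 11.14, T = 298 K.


E = E0 - (RT/nF) * ln(Q)
E = 1.12 - (8.314 * 298 / (4 * 96485)) * ln(11.14)
E = 1.1045 V

1.1045 V


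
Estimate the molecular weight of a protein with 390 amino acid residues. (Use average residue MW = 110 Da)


MW = n_residues * 110 Da
MW = 390 * 110
MW = 42900 Da

42900 Da


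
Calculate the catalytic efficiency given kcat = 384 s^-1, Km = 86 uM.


Catalytic efficiency = kcat / Km
= 384 / 86
= 4.4651 uM^-1*s^-1

4.4651 uM^-1*s^-1


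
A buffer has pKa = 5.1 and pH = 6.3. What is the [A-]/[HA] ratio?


[A-]/[HA] = 10^(pH - pKa)
= 10^(6.3 - 5.1)
= 15.8489

15.8489


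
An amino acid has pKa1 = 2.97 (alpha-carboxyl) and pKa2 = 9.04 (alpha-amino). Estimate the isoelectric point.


pI = (pKa1 + pKa2) / 2
pI = (2.97 + 9.04) / 2
pI = 6.005

6.005


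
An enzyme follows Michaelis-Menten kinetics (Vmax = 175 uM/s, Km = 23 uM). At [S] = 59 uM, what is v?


v = Vmax * [S] / (Km + [S])
v = 175 * 59 / (23 + 59)
v = 125.9146 uM/s

125.9146 uM/s


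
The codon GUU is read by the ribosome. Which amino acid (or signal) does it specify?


Standard genetic code lookup.
Codon GUU -> Val

Val


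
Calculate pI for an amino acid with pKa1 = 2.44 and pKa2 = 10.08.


pI = (pKa1 + pKa2) / 2
pI = (2.44 + 10.08) / 2
pI = 6.26

6.26


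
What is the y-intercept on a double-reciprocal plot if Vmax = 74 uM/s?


y-intercept = 1/Vmax
= 1/74
= 0.0135 s/uM

0.0135 s/uM


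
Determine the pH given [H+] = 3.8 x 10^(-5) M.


pH = -log10([H+])
pH = -log10(3.8 x 10^(-5))
pH = 4.4202

4.4202


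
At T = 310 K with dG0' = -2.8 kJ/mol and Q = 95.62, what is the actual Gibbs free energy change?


dG = dG0' + RT * ln(Q) / 1000
dG = -2.8 + 8.314 * 310 * ln(95.62) / 1000
dG = 8.9537 kJ/mol

8.9537 kJ/mol


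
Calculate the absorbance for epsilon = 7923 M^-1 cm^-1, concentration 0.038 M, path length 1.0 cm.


A = epsilon * c * l
A = 7923 * 0.038 * 1.0
A = 301.074

301.074


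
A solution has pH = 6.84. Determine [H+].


[H+] = 10^(-pH)
[H+] = 10^(-6.84)
[H+] = 1.445e-07 M

1.445e-07 M


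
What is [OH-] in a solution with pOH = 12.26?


[OH-] = 10^(-pOH)
[OH-] = 10^(-12.26)
[OH-] = 5.495e-13 M

5.495e-13 M


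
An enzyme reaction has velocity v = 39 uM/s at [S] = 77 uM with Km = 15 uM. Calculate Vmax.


Vmax = v * (Km + [S]) / [S]
Vmax = 39 * (15 + 77) / 77
Vmax = 46.5974 uM/s

46.5974 uM/s


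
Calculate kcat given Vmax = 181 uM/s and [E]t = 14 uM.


kcat = Vmax / [E]t
kcat = 181 / 14
kcat = 12.9286 s^-1

12.9286 s^-1


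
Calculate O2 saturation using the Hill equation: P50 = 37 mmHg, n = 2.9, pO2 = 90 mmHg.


Y = pO2^n / (P50^n + pO2^n)
Y = 90^2.9 / (37^2.9 + 90^2.9)
Y = 92.94%

92.94%


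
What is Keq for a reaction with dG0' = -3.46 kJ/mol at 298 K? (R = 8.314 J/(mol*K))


Keq = exp(-dG0 * 1000 / (R * T))
Keq = exp(-(-3.46) * 1000 / (8.314 * 298))
Keq = 4.0411

4.0411


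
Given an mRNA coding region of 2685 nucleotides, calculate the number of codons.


codons = nucleotides / 3
codons = 2685 / 3 = 895

895


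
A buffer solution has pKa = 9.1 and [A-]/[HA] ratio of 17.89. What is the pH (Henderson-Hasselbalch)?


pH = pKa + log10([A-]/[HA])
pH = 9.1 + log10(17.89)
pH = 10.3526

10.3526


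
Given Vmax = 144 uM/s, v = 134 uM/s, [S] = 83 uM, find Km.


Km = [S] * (Vmax - v) / v
Km = 83 * (144 - 134) / 134
Km = 6.194 uM

6.194 uM


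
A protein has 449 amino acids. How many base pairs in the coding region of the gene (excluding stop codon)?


Each amino acid = 1 codon = 3 bp
bp = 449 * 3 = 1347 bp

1347 bp


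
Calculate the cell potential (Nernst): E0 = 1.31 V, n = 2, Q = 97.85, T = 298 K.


E = E0 - (RT/nF) * ln(Q)
E = 1.31 - (8.314 * 298 / (2 * 96485)) * ln(97.85)
E = 1.2512 V

1.2512 V


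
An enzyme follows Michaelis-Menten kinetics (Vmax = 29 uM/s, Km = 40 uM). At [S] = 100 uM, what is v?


v = Vmax * [S] / (Km + [S])
v = 29 * 100 / (40 + 100)
v = 20.7143 uM/s

20.7143 uM/s


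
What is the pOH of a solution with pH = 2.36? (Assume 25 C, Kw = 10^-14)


pOH = 14 - pH
pOH = 14 - 2.36
pOH = 11.64

11.64


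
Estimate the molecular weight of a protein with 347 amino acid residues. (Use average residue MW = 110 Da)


MW = n_residues * 110 Da
MW = 347 * 110
MW = 38170 Da

38170 Da


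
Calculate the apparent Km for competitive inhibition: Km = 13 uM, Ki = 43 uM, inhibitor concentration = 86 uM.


Km_app = Km * (1 + [I]/Ki)
Km_app = 13 * (1 + 86/43)
Km_app = 39.0 uM

39.0 uM


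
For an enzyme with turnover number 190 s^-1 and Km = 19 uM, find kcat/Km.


Catalytic efficiency = kcat / Km
= 190 / 19
= 10.0 uM^-1*s^-1

10.0 uM^-1*s^-1


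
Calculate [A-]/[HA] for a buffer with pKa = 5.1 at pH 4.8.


[A-]/[HA] = 10^(pH - pKa)
= 10^(4.8 - 5.1)
= 0.5012

0.5012


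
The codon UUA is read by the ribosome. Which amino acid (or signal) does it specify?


Standard genetic code lookup.
Codon UUA -> Leu

Leu


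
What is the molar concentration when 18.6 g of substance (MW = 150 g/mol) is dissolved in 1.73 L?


C = (mass / MW) / volume
C = (18.6 / 150) / 1.73
C = 0.0717 M

0.0717 M


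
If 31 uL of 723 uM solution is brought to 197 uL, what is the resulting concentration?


C2 = C1 * V1 / V2
C2 = 723 * 31 / 197
C2 = 113.7716 uM

113.7716 uM


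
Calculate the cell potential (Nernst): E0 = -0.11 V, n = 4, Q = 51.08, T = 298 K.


E = E0 - (RT/nF) * ln(Q)
E = -0.11 - (8.314 * 298 / (4 * 96485)) * ln(51.08)
E = -0.1353 V

-0.1353 V


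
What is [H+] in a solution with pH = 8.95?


[H+] = 10^(-pH)
[H+] = 10^(-8.95)
[H+] = 1.122e-09 M

1.122e-09 M


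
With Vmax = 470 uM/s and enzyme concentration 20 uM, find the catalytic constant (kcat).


kcat = Vmax / [E]t
kcat = 470 / 20
kcat = 23.5 s^-1

23.5 s^-1


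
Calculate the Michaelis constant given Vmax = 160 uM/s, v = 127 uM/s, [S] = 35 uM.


Km = [S] * (Vmax - v) / v
Km = 35 * (160 - 127) / 127
Km = 9.0945 uM

9.0945 uM


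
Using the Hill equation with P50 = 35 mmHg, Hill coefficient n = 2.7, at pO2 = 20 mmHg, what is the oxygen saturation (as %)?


Y = pO2^n / (P50^n + pO2^n)
Y = 20^2.7 / (35^2.7 + 20^2.7)
Y = 18.08%

18.08%


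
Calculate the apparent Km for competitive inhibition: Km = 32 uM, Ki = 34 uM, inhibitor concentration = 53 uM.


Km_app = Km * (1 + [I]/Ki)
Km_app = 32 * (1 + 53/34)
Km_app = 81.8824 uM

81.8824 uM


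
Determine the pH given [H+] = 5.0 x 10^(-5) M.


pH = -log10([H+])
pH = -log10(5.0 x 10^(-5))
pH = 4.301

4.301


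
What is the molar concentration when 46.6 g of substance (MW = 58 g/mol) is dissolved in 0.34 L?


C = (mass / MW) / volume
C = (46.6 / 58) / 0.34
C = 2.3631 M

2.3631 M


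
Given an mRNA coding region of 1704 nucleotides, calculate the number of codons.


codons = nucleotides / 3
codons = 1704 / 3 = 568

568


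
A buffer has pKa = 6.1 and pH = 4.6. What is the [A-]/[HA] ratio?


[A-]/[HA] = 10^(pH - pKa)
= 10^(4.6 - 6.1)
= 0.0316

0.0316


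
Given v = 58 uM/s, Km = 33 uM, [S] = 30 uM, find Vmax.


Vmax = v * (Km + [S]) / [S]
Vmax = 58 * (33 + 30) / 30
Vmax = 121.8 uM/s

121.8 uM/s


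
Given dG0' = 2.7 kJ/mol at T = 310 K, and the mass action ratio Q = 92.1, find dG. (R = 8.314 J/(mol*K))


dG = dG0' + RT * ln(Q) / 1000
dG = 2.7 + 8.314 * 310 * ln(92.1) / 1000
dG = 14.357 kJ/mol

14.357 kJ/mol


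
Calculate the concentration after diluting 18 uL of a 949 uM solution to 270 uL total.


C2 = C1 * V1 / V2
C2 = 949 * 18 / 270
C2 = 63.2667 uM

63.2667 uM


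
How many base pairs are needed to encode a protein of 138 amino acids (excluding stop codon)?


Each amino acid = 1 codon = 3 bp
bp = 138 * 3 = 414 bp

414 bp


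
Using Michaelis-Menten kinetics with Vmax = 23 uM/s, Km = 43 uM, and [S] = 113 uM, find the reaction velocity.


v = Vmax * [S] / (Km + [S])
v = 23 * 113 / (43 + 113)
v = 16.6603 uM/s

16.6603 uM/s


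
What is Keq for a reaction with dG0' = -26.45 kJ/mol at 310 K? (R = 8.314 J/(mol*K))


Keq = exp(-dG0 * 1000 / (R * T))
Keq = exp(-(-26.45) * 1000 / (8.314 * 310))
Keq = 28638.8286

28638.8286


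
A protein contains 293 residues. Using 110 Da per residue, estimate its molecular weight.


MW = n_residues * 110 Da
MW = 293 * 110
MW = 32230 Da

32230 Da


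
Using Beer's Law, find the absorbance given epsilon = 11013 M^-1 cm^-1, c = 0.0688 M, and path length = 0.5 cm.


A = epsilon * c * l
A = 11013 * 0.0688 * 0.5
A = 378.8472

378.8472


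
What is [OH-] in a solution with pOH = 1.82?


[OH-] = 10^(-pOH)
[OH-] = 10^(-1.82)
[OH-] = 0.0151 M

0.0151 M


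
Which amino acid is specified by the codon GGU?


Standard genetic code lookup.
Codon GGU -> Gly

Gly


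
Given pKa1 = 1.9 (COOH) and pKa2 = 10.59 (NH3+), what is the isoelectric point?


pI = (pKa1 + pKa2) / 2
pI = (1.9 + 10.59) / 2
pI = 6.245

6.245


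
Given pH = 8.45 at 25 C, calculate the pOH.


pOH = 14 - pH
pOH = 14 - 8.45
pOH = 5.55

5.55


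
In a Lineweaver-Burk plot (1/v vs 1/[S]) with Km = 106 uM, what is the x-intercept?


x-intercept = -1/Km
= -1/106
= -0.0094 1/uM

-0.0094 1/uM


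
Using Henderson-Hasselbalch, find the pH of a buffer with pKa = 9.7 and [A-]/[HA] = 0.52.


pH = pKa + log10([A-]/[HA])
pH = 9.7 + log10(0.52)
pH = 9.416

9.416


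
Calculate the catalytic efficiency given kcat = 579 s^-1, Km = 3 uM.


Catalytic efficiency = kcat / Km
= 579 / 3
= 193.0 uM^-1*s^-1

193.0 uM^-1*s^-1


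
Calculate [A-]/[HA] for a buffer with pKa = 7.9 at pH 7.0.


[A-]/[HA] = 10^(pH - pKa)
= 10^(7.0 - 7.9)
= 0.1259

0.1259


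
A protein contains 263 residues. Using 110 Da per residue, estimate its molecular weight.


MW = n_residues * 110 Da
MW = 263 * 110
MW = 28930 Da

28930 Da


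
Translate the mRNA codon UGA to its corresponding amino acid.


Standard genetic code lookup.
Codon UGA -> Stop

Stop


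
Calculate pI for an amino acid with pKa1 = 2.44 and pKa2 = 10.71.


pI = (pKa1 + pKa2) / 2
pI = (2.44 + 10.71) / 2
pI = 6.575

6.575


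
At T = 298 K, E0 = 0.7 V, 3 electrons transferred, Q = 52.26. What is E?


E = E0 - (RT/nF) * ln(Q)
E = 0.7 - (8.314 * 298 / (3 * 96485)) * ln(52.26)
E = 0.6661 V

0.6661 V


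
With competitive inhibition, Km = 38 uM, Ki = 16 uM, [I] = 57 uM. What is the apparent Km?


Km_app = Km * (1 + [I]/Ki)
Km_app = 38 * (1 + 57/16)
Km_app = 173.375 uM

173.375 uM


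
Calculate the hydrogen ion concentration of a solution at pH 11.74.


[H+] = 10^(-pH)
[H+] = 10^(-11.74)
[H+] = 1.820e-12 M

1.820e-12 M


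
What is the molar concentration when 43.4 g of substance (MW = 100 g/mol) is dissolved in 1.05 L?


C = (mass / MW) / volume
C = (43.4 / 100) / 1.05
C = 0.4133 M

0.4133 M


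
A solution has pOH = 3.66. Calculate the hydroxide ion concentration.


[OH-] = 10^(-pOH)
[OH-] = 10^(-3.66)
[OH-] = 2.188e-04 M

2.188e-04 M


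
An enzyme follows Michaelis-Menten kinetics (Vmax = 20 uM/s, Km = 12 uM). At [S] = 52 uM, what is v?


v = Vmax * [S] / (Km + [S])
v = 20 * 52 / (12 + 52)
v = 16.25 uM/s

16.25 uM/s


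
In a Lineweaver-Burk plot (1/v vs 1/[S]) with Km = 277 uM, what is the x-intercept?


x-intercept = -1/Km
= -1/277
= -0.0036 1/uM

-0.0036 1/uM


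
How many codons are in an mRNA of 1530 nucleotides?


codons = nucleotides / 3
codons = 1530 / 3 = 510

510


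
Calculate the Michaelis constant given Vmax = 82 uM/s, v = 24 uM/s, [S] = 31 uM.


Km = [S] * (Vmax - v) / v
Km = 31 * (82 - 24) / 24
Km = 74.9167 uM

74.9167 uM


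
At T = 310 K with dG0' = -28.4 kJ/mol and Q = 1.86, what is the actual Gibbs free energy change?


dG = dG0' + RT * ln(Q) / 1000
dG = -28.4 + 8.314 * 310 * ln(1.86) / 1000
dG = -26.8006 kJ/mol

-26.8006 kJ/mol


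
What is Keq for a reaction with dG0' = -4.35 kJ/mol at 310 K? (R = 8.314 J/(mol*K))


Keq = exp(-dG0 * 1000 / (R * T))
Keq = exp(-(-4.35) * 1000 / (8.314 * 310))
Keq = 5.4075

5.4075


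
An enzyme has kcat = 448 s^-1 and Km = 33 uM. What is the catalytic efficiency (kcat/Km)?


Catalytic efficiency = kcat / Km
= 448 / 33
= 13.5758 uM^-1*s^-1

13.5758 uM^-1*s^-1


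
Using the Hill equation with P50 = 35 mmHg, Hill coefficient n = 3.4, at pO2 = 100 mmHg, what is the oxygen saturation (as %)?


Y = pO2^n / (P50^n + pO2^n)
Y = 100^3.4 / (35^3.4 + 100^3.4)
Y = 97.26%

97.26%


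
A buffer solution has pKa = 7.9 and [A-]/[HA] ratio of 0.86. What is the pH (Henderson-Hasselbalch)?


pH = pKa + log10([A-]/[HA])
pH = 7.9 + log10(0.86)
pH = 7.8345

7.8345


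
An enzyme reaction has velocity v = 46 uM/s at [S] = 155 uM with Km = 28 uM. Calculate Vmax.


Vmax = v * (Km + [S]) / [S]
Vmax = 46 * (28 + 155) / 155
Vmax = 54.3097 uM/s

54.3097 uM/s


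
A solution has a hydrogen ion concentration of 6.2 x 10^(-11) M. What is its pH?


pH = -log10([H+])
pH = -log10(6.2 x 10^(-11))
pH = 10.2076

10.2076


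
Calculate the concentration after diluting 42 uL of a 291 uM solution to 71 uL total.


C2 = C1 * V1 / V2
C2 = 291 * 42 / 71
C2 = 172.1408 uM

172.1408 uM


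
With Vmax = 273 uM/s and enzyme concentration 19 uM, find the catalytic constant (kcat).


kcat = Vmax / [E]t
kcat = 273 / 19
kcat = 14.3684 s^-1

14.3684 s^-1


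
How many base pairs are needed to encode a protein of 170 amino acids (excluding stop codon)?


Each amino acid = 1 codon = 3 bp
bp = 170 * 3 = 510 bp

510 bp


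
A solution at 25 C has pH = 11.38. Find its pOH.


pOH = 14 - pH
pOH = 14 - 11.38
pOH = 2.62

2.62


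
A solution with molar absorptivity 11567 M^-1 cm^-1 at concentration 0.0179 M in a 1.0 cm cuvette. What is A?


A = epsilon * c * l
A = 11567 * 0.0179 * 1.0
A = 207.0493

207.0493


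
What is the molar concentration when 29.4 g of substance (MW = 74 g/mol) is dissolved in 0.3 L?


C = (mass / MW) / volume
C = (29.4 / 74) / 0.3
C = 1.3243 M

1.3243 M


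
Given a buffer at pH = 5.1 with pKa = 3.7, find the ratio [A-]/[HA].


[A-]/[HA] = 10^(pH - pKa)
= 10^(5.1 - 3.7)
= 25.1189

25.1189


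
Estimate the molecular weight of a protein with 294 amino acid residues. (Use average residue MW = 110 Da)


MW = n_residues * 110 Da
MW = 294 * 110
MW = 32340 Da

32340 Da


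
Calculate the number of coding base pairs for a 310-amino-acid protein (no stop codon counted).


Each amino acid = 1 codon = 3 bp
bp = 310 * 3 = 930 bp

930 bp


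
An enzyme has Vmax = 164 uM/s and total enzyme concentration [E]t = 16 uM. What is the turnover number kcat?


kcat = Vmax / [E]t
kcat = 164 / 16
kcat = 10.25 s^-1

10.25 s^-1


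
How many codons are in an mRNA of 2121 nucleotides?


codons = nucleotides / 3
codons = 2121 / 3 = 707

707


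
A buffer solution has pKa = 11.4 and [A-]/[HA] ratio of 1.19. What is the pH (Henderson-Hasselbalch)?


pH = pKa + log10([A-]/[HA])
pH = 11.4 + log10(1.19)
pH = 11.4755

11.4755


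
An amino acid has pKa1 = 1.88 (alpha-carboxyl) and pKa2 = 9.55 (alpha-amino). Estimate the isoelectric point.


pI = (pKa1 + pKa2) / 2
pI = (1.88 + 9.55) / 2
pI = 5.715

5.715


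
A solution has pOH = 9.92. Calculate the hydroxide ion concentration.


[OH-] = 10^(-pOH)
[OH-] = 10^(-9.92)
[OH-] = 1.202e-10 M

1.202e-10 M


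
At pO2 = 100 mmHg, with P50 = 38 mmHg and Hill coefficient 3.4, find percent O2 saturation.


Y = pO2^n / (P50^n + pO2^n)
Y = 100^3.4 / (38^3.4 + 100^3.4)
Y = 96.41%

96.41%


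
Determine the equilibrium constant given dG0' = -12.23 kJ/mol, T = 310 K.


Keq = exp(-dG0 * 1000 / (R * T))
Keq = exp(-(-12.23) * 1000 / (8.314 * 310))
Keq = 115.0311

115.0311


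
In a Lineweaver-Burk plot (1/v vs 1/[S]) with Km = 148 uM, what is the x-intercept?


x-intercept = -1/Km
= -1/148
= -0.0068 1/uM

-0.0068 1/uM


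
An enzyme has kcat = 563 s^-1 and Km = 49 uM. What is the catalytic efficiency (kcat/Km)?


Catalytic efficiency = kcat / Km
= 563 / 49
= 11.4898 uM^-1*s^-1

11.4898 uM^-1*s^-1


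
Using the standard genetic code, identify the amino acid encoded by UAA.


Standard genetic code lookup.
Codon UAA -> Stop

Stop


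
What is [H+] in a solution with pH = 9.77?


[H+] = 10^(-pH)
[H+] = 10^(-9.77)
[H+] = 1.698e-10 M

1.698e-10 M


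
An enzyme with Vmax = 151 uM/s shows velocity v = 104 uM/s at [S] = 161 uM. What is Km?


Km = [S] * (Vmax - v) / v
Km = 161 * (151 - 104) / 104
Km = 72.7596 uM

72.7596 uM


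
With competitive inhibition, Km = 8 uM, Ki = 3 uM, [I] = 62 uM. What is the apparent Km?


Km_app = Km * (1 + [I]/Ki)
Km_app = 8 * (1 + 62/3)
Km_app = 173.3333 uM

173.3333 uM


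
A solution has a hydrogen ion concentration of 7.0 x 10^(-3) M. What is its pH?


pH = -log10([H+])
pH = -log10(7.0 x 10^(-3))
pH = 2.1549

2.1549


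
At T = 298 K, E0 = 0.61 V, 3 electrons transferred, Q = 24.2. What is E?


E = E0 - (RT/nF) * ln(Q)
E = 0.61 - (8.314 * 298 / (3 * 96485)) * ln(24.2)
E = 0.5827 V

0.5827 V


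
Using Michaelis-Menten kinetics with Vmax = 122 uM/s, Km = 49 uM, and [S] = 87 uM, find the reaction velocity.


v = Vmax * [S] / (Km + [S])
v = 122 * 87 / (49 + 87)
v = 78.0441 uM/s

78.0441 uM/s


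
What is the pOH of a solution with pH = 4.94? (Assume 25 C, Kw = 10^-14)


pOH = 14 - pH
pOH = 14 - 4.94
pOH = 9.06

9.06


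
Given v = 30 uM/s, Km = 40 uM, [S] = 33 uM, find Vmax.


Vmax = v * (Km + [S]) / [S]
Vmax = 30 * (40 + 33) / 33
Vmax = 66.3636 uM/s

66.3636 uM/s


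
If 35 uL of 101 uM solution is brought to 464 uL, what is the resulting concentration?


C2 = C1 * V1 / V2
C2 = 101 * 35 / 464
C2 = 7.6185 uM

7.6185 uM


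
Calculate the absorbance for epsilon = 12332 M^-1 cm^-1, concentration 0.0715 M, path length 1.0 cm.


A = epsilon * c * l
A = 12332 * 0.0715 * 1.0
A = 881.738

881.738


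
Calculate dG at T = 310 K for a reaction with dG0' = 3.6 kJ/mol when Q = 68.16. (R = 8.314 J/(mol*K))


dG = dG0' + RT * ln(Q) / 1000
dG = 3.6 + 8.314 * 310 * ln(68.16) / 1000
dG = 14.4812 kJ/mol

14.4812 kJ/mol


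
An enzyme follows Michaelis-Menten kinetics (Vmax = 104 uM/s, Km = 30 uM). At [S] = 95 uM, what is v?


v = Vmax * [S] / (Km + [S])
v = 104 * 95 / (30 + 95)
v = 79.04 uM/s

79.04 uM/s


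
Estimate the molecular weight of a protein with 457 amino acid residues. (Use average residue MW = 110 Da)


MW = n_residues * 110 Da
MW = 457 * 110
MW = 50270 Da

50270 Da


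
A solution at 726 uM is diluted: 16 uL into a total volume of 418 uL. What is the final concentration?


C2 = C1 * V1 / V2
C2 = 726 * 16 / 418
C2 = 27.7895 uM

27.7895 uM


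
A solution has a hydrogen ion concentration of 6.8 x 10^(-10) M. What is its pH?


pH = -log10([H+])
pH = -log10(6.8 x 10^(-10))
pH = 9.1675

9.1675


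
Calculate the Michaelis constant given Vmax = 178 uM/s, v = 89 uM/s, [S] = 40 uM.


Km = [S] * (Vmax - v) / v
Km = 40 * (178 - 89) / 89
Km = 40.0 uM

40.0 uM


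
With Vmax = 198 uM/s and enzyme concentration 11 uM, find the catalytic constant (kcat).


kcat = Vmax / [E]t
kcat = 198 / 11
kcat = 18.0 s^-1

18.0 s^-1


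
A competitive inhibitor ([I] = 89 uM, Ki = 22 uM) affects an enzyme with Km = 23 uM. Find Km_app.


Km_app = Km * (1 + [I]/Ki)
Km_app = 23 * (1 + 89/22)
Km_app = 116.0455 uM

116.0455 uM


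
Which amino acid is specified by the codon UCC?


Standard genetic code lookup.
Codon UCC -> Ser

Ser


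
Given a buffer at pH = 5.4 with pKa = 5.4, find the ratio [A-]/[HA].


[A-]/[HA] = 10^(pH - pKa)
= 10^(5.4 - 5.4)
= 1.0

1.0


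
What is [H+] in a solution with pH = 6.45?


[H+] = 10^(-pH)
[H+] = 10^(-6.45)
[H+] = 3.548e-07 M

3.548e-07 M


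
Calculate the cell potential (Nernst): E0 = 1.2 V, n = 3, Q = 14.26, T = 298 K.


E = E0 - (RT/nF) * ln(Q)
E = 1.2 - (8.314 * 298 / (3 * 96485)) * ln(14.26)
E = 1.1773 V

1.1773 V


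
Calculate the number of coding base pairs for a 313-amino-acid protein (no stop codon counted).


Each amino acid = 1 codon = 3 bp
bp = 313 * 3 = 939 bp

939 bp


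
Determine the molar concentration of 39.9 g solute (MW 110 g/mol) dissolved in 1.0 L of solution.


C = (mass / MW) / volume
C = (39.9 / 110) / 1.0
C = 0.3627 M

0.3627 M


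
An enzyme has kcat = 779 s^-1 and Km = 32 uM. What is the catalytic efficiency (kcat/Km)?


Catalytic efficiency = kcat / Km
= 779 / 32
= 24.3438 uM^-1*s^-1

24.3438 uM^-1*s^-1


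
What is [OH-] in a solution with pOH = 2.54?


[OH-] = 10^(-pOH)
[OH-] = 10^(-2.54)
[OH-] = 0.0029 M

0.0029 M


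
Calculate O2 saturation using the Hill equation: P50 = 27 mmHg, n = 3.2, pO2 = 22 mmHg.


Y = pO2^n / (P50^n + pO2^n)
Y = 22^3.2 / (27^3.2 + 22^3.2)
Y = 34.18%

34.18%


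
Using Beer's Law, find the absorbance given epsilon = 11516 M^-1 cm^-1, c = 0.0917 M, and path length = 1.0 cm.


A = epsilon * c * l
A = 11516 * 0.0917 * 1.0
A = 1056.0172

1056.0172


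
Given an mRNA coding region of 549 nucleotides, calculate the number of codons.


codons = nucleotides / 3
codons = 549 / 3 = 183

183


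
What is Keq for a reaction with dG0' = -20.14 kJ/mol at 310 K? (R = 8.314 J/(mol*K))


Keq = exp(-dG0 * 1000 / (R * T))
Keq = exp(-(-20.14) * 1000 / (8.314 * 310))
Keq = 2475.6496

2475.6496


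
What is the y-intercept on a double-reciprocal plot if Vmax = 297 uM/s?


y-intercept = 1/Vmax
= 1/297
= 0.0034 s/uM

0.0034 s/uM


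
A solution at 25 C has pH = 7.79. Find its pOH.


pOH = 14 - pH
pOH = 14 - 7.79
pOH = 6.21

6.21


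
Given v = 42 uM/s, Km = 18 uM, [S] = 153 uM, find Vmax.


Vmax = v * (Km + [S]) / [S]
Vmax = 42 * (18 + 153) / 153
Vmax = 46.9412 uM/s

46.9412 uM/s


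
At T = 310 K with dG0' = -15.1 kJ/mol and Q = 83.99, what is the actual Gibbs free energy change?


dG = dG0' + RT * ln(Q) / 1000
dG = -15.1 + 8.314 * 310 * ln(83.99) / 1000
dG = -3.6806 kJ/mol

-3.6806 kJ/mol


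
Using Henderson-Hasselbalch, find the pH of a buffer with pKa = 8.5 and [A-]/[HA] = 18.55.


pH = pKa + log10([A-]/[HA])
pH = 8.5 + log10(18.55)
pH = 9.7683

9.7683


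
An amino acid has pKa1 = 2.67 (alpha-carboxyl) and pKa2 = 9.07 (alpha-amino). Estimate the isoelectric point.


pI = (pKa1 + pKa2) / 2
pI = (2.67 + 9.07) / 2
pI = 5.87

5.87


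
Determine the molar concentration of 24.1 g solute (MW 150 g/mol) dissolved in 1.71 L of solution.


C = (mass / MW) / volume
C = (24.1 / 150) / 1.71
C = 0.094 M

0.094 M


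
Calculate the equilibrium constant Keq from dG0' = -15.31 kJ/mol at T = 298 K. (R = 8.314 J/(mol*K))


Keq = exp(-dG0 * 1000 / (R * T))
Keq = exp(-(-15.31) * 1000 / (8.314 * 298))
Keq = 482.7201

482.7201


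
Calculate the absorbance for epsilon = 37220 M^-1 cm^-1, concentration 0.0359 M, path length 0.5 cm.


A = epsilon * c * l
A = 37220 * 0.0359 * 0.5
A = 668.099

668.099


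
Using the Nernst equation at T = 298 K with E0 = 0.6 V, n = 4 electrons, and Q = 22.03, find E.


E = E0 - (RT/nF) * ln(Q)
E = 0.6 - (8.314 * 298 / (4 * 96485)) * ln(22.03)
E = 0.5801 V

0.5801 V


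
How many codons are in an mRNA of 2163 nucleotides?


codons = nucleotides / 3
codons = 2163 / 3 = 721

721


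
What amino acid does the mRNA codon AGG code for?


Standard genetic code lookup.
Codon AGG -> Arg

Arg


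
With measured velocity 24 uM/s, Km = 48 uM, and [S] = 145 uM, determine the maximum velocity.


Vmax = v * (Km + [S]) / [S]
Vmax = 24 * (48 + 145) / 145
Vmax = 31.9448 uM/s

31.9448 uM/s


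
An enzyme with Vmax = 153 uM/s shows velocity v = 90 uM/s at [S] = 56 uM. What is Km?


Km = [S] * (Vmax - v) / v
Km = 56 * (153 - 90) / 90
Km = 39.2 uM

39.2 uM


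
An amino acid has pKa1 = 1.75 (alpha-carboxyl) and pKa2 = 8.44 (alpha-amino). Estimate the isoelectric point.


pI = (pKa1 + pKa2) / 2
pI = (1.75 + 8.44) / 2
pI = 5.095

5.095


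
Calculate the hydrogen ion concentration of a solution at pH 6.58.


[H+] = 10^(-pH)
[H+] = 10^(-6.58)
[H+] = 2.630e-07 M

2.630e-07 M


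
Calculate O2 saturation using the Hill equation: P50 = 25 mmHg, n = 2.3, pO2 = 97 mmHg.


Y = pO2^n / (P50^n + pO2^n)
Y = 97^2.3 / (25^2.3 + 97^2.3)
Y = 95.76%

95.76%


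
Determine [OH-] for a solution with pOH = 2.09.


[OH-] = 10^(-pOH)
[OH-] = 10^(-2.09)
[OH-] = 0.0081 M

0.0081 M


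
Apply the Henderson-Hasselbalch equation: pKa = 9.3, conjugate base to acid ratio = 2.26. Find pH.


pH = pKa + log10([A-]/[HA])
pH = 9.3 + log10(2.26)
pH = 9.6541

9.6541


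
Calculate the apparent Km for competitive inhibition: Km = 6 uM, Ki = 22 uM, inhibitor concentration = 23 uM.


Km_app = Km * (1 + [I]/Ki)
Km_app = 6 * (1 + 23/22)
Km_app = 12.2727 uM

12.2727 uM


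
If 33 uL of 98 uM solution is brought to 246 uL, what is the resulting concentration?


C2 = C1 * V1 / V2
C2 = 98 * 33 / 246
C2 = 13.1463 uM

13.1463 uM


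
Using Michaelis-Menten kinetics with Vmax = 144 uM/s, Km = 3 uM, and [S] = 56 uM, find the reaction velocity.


v = Vmax * [S] / (Km + [S])
v = 144 * 56 / (3 + 56)
v = 136.678 uM/s

136.678 uM/s


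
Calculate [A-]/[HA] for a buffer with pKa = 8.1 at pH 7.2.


[A-]/[HA] = 10^(pH - pKa)
= 10^(7.2 - 8.1)
= 0.1259

0.1259


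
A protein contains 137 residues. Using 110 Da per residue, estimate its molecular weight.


MW = n_residues * 110 Da
MW = 137 * 110
MW = 15070 Da

15070 Da


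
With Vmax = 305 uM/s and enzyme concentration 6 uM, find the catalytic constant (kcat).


kcat = Vmax / [E]t
kcat = 305 / 6
kcat = 50.8333 s^-1

50.8333 s^-1


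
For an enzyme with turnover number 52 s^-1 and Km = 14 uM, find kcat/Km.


Catalytic efficiency = kcat / Km
= 52 / 14
= 3.7143 uM^-1*s^-1

3.7143 uM^-1*s^-1


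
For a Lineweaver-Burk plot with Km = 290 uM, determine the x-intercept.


x-intercept = -1/Km
= -1/290
= -0.0034 1/uM

-0.0034 1/uM


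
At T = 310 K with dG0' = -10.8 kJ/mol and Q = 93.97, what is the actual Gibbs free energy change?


dG = dG0' + RT * ln(Q) / 1000
dG = -10.8 + 8.314 * 310 * ln(93.97) / 1000
dG = 0.9088 kJ/mol

0.9088 kJ/mol


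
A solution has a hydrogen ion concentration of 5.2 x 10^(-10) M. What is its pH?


pH = -log10([H+])
pH = -log10(5.2 x 10^(-10))
pH = 9.284

9.284


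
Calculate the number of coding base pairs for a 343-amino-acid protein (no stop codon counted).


Each amino acid = 1 codon = 3 bp
bp = 343 * 3 = 1029 bp

1029 bp
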